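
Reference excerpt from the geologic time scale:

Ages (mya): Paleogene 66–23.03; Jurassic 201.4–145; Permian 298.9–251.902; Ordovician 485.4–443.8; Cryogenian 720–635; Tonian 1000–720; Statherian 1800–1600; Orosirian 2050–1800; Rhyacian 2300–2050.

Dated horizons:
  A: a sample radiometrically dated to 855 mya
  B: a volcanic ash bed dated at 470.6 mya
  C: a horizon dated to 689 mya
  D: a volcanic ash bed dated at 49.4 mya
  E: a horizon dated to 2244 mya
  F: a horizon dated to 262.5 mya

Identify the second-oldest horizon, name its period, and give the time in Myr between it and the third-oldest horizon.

A, in the Tonian; 166 million years to C

Sorted oldest-first by Ma: E (2244), A (855), C (689), B (470.6), F (262.5), D (49.4).
The second oldest is A at 855 Ma, which lies in 1000–720 Ma: the Tonian.
The third oldest is C at 689 Ma; separation = |855 − 689| = 166 Myr.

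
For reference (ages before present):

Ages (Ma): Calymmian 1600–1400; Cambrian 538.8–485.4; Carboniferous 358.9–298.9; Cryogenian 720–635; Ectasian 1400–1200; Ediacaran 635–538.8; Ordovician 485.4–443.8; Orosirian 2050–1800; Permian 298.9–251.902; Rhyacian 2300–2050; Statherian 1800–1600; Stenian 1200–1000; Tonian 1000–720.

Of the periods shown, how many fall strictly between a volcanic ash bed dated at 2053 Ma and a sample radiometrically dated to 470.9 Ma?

9

2053 Ma sits inside the Rhyacian (2300–2050) and 470.9 Ma inside the Ordovician (485.4–443.8); neither of those is wholly between the two dates.
The listed periods lying completely between them are Orosirian, Statherian, Calymmian, Ectasian, Stenian, Tonian, Cryogenian, Ediacaran, Cambrian — 9 in all.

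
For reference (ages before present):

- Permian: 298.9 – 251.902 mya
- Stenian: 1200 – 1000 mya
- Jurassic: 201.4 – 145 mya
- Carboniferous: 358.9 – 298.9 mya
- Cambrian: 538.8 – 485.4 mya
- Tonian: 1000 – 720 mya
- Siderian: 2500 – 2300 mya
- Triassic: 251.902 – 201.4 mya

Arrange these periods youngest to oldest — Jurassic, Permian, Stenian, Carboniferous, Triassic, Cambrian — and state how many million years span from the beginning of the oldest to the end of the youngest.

Start ages (Ma): Stenian 1200, Cambrian 538.8, Carboniferous 358.9, Permian 298.9, Triassic 251.902, Jurassic 201.4.
Ordered youngest to oldest: Jurassic, Triassic, Permian, Carboniferous, Cambrian, Stenian.
Span = 1200 − 145 = 1055 Myr.

Jurassic, Triassic, Permian, Carboniferous, Cambrian, Stenian; total span 1055 Myr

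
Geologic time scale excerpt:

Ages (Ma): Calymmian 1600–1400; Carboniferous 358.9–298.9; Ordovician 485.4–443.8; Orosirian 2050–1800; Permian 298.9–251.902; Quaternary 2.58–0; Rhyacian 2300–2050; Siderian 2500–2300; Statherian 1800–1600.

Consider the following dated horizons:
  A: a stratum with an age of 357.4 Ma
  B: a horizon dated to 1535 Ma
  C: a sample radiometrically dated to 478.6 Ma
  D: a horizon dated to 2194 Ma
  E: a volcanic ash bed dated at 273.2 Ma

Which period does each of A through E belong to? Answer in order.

Match each age against the start–end ranges in the excerpt: A = 357.4 Ma → Carboniferous (358.9–298.9); B = 1535 Ma → Calymmian (1600–1400); C = 478.6 Ma → Ordovician (485.4–443.8); D = 2194 Ma → Rhyacian (2300–2050); E = 273.2 Ma → Permian (298.9–251.902).

A — Carboniferous; B — Calymmian; C — Ordovician; D — Rhyacian; E — Permian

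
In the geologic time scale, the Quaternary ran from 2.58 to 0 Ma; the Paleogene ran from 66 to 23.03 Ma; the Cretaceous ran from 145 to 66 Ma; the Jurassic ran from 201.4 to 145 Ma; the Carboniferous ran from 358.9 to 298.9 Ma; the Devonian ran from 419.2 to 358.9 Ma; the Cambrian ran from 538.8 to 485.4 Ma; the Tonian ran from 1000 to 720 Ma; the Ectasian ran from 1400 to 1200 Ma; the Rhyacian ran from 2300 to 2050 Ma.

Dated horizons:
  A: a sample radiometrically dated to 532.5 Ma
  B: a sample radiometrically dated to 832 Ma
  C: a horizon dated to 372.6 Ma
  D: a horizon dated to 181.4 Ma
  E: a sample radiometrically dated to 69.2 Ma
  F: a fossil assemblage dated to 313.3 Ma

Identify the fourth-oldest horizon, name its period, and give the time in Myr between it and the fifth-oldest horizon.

Larger Ma means older, so oldest first: B 832 > A 532.5 > C 372.6 > F 313.3 > D 181.4 > E 69.2.
Counting 4 along gives F (313.3 Ma); the excerpt puts that inside the Carboniferous, 358.9–298.9 Ma.
Next in line is D (181.4 Ma), and 313.3 − 181.4 = 131.9 Myr.

F, in the Carboniferous; 131.9 million years to D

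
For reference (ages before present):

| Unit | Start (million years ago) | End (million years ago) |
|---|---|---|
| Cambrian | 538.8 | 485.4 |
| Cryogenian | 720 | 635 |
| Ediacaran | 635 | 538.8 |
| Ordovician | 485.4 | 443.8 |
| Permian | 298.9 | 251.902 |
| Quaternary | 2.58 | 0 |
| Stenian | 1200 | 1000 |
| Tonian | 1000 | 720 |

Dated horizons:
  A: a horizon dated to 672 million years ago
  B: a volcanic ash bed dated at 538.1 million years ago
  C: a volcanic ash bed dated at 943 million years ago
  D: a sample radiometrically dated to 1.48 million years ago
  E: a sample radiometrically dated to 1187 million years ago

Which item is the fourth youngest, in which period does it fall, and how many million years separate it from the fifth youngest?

C, in the Tonian; 244 million years to E

Smaller Ma means younger, so youngest first: D 1.48 < B 538.1 < A 672 < C 943 < E 1187.
Counting 4 along gives C (943 Ma); the excerpt puts that inside the Tonian, 1000–720 Ma.
Next in line is E (1187 Ma), and 1187 − 943 = 244 Myr.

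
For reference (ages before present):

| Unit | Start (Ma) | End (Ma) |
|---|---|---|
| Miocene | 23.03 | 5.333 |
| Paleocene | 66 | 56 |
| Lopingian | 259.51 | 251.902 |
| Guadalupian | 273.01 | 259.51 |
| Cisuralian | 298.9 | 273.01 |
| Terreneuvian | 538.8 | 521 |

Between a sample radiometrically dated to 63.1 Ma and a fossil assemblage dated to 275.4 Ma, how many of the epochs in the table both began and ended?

2

275.4 Ma sits inside the Cisuralian (298.9–273.01) and 63.1 Ma inside the Paleocene (66–56); neither of those is wholly between the two dates.
The listed epochs lying completely between them are Guadalupian, Lopingian — 2 in all.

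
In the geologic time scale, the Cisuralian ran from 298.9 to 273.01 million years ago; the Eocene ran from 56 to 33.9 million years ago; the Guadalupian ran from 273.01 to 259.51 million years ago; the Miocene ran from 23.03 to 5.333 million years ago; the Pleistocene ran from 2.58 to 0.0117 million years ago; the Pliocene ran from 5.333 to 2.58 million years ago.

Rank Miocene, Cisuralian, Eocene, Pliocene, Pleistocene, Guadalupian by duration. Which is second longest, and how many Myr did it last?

Eocene, 22.1 million years

Start − end for each: Miocene 23.03 − 5.333 = 17.697; Cisuralian 298.9 − 273.01 = 25.89; Eocene 56 − 33.9 = 22.1; Pliocene 5.333 − 2.58 = 2.753; Pleistocene 2.58 − 0.0117 = 2.5683; Guadalupian 273.01 − 259.51 = 13.5.
Ranking these from longest: Cisuralian > Eocene > Miocene > Guadalupian > Pliocene > Pleistocene.
Position 2 in that ranking is Eocene, which lasted 22.1 Myr.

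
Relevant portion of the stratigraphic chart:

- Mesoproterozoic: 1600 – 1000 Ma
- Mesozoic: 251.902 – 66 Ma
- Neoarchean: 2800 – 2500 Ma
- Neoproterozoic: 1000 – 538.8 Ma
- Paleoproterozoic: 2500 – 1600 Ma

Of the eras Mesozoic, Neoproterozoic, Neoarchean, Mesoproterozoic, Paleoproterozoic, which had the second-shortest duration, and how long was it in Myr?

Neoarchean, 300 million years

Start − end for each: Mesozoic 251.902 − 66 = 185.902; Neoproterozoic 1000 − 538.8 = 461.2; Neoarchean 2800 − 2500 = 300; Mesoproterozoic 1600 − 1000 = 600; Paleoproterozoic 2500 − 1600 = 900.
Ranking these from shortest: Mesozoic < Neoarchean < Neoproterozoic < Mesoproterozoic < Paleoproterozoic.
Position 2 in that ranking is Neoarchean, which lasted 300 Myr.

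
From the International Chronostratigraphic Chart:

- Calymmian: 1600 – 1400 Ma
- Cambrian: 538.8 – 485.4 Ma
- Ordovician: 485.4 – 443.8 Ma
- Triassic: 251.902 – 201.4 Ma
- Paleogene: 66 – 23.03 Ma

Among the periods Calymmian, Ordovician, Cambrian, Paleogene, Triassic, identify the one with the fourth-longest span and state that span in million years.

Start − end for each: Calymmian 1600 − 1400 = 200; Ordovician 485.4 − 443.8 = 41.6; Cambrian 538.8 − 485.4 = 53.4; Paleogene 66 − 23.03 = 42.97; Triassic 251.902 − 201.4 = 50.502.
Ranking these from longest: Calymmian > Cambrian > Triassic > Paleogene > Ordovician.
Position 4 in that ranking is Paleogene, which lasted 42.97 Myr.

Paleogene, 42.97 million years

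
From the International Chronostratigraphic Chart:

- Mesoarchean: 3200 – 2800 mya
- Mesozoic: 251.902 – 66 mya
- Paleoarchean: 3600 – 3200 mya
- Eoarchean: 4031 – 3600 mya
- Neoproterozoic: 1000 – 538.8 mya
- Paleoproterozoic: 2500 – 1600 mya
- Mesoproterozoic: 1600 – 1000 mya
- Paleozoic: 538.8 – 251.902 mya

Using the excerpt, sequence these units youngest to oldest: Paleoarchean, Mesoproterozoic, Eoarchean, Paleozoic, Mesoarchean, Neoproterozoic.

Paleozoic, Neoproterozoic, Mesoproterozoic, Mesoarchean, Paleoarchean, Eoarchean

Read off each span (Ma): Paleoarchean 3600–3200; Mesoproterozoic 1600–1000; Eoarchean 4031–3600; Paleozoic 538.8–251.902; Mesoarchean 3200–2800; Neoproterozoic 1000–538.8.
Larger Ma is older, so oldest→youngest is Eoarchean, Paleoarchean, Mesoarchean, Mesoproterozoic, Neoproterozoic, Paleozoic; reverse it for youngest→oldest.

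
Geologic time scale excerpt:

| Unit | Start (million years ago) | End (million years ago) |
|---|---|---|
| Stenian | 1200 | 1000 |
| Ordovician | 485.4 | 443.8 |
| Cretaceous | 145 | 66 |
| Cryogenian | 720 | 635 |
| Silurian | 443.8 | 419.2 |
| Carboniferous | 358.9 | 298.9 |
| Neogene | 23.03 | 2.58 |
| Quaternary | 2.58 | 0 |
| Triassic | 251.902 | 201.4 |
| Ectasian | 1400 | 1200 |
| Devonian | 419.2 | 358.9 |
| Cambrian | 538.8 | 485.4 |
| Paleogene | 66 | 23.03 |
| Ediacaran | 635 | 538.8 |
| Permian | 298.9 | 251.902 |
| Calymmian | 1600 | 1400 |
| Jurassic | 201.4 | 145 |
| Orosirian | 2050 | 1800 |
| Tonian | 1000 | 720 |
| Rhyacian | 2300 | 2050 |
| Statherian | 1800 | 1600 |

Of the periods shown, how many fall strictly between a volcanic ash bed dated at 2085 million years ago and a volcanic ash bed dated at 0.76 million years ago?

19

2085 Ma sits inside the Rhyacian (2300–2050) and 0.76 Ma inside the Quaternary (2.58–0); neither of those is wholly between the two dates.
The listed periods lying completely between them are Orosirian, Statherian, Calymmian, Ectasian, Stenian, Tonian, Cryogenian, Ediacaran, Cambrian, Ordovician, Silurian, Devonian, Carboniferous, Permian, Triassic, Jurassic, Cretaceous, Paleogene, Neogene — 19 in all.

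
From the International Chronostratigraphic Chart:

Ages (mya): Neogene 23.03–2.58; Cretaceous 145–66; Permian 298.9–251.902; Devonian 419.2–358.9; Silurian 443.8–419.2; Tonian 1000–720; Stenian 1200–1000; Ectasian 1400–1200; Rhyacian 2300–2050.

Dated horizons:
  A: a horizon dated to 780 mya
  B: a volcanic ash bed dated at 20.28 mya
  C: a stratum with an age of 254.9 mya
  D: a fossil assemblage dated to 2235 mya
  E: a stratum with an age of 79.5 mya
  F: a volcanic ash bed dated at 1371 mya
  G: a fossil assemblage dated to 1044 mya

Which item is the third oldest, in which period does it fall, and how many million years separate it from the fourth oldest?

G, in the Stenian; 264 million years to A

Larger Ma means older, so oldest first: D 2235 > F 1371 > G 1044 > A 780 > C 254.9 > E 79.5 > B 20.28.
Counting 3 along gives G (1044 Ma); the excerpt puts that inside the Stenian, 1200–1000 Ma.
Next in line is A (780 Ma), and 1044 − 780 = 264 Myr.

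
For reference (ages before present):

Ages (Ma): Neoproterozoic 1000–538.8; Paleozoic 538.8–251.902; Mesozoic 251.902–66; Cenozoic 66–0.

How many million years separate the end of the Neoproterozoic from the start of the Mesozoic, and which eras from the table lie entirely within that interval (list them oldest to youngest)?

286.898 million years; Paleozoic

End of Neoproterozoic = 538.8 Ma; start of Mesozoic = 251.902 Ma.
Gap = 538.8 − 251.902 = 286.898 Myr.
Eras wholly inside 538.8–251.902 Ma: Paleozoic (538.8–251.902).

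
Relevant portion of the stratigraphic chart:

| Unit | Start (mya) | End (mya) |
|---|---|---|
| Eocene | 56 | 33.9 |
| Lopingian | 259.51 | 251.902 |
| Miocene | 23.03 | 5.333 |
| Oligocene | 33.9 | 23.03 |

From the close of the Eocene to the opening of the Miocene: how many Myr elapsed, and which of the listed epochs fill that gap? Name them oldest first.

End of Eocene = 33.9 Ma; start of Miocene = 23.03 Ma.
Gap = 33.9 − 23.03 = 10.87 Myr.
Epochs wholly inside 33.9–23.03 Ma: Oligocene (33.9–23.03).

10.87 million years; Oligocene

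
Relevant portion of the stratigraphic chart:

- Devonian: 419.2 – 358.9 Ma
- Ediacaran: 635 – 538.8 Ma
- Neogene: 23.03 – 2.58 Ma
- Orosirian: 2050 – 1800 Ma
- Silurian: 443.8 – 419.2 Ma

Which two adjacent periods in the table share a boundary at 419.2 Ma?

Silurian and Devonian

The Silurian ends at 419.2 Ma and the Devonian begins at 419.2 Ma, so they share that boundary.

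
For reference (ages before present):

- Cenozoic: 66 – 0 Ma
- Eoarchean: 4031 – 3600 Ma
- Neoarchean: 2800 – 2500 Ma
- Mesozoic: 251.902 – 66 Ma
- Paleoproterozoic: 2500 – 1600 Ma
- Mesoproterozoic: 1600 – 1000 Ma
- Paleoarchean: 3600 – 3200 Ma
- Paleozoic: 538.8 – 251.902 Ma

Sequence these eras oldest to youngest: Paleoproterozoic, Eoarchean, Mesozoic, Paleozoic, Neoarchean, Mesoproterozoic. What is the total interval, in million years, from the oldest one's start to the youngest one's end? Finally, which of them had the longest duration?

From the excerpt: Paleoproterozoic 2500–1600; Eoarchean 4031–3600; Mesozoic 251.902–66; Paleozoic 538.8–251.902; Neoarchean 2800–2500; Mesoproterozoic 1600–1000 (Ma).
Larger Ma is earlier, so the oldest is Eoarchean and the youngest is Mesozoic; oldest to youngest: Eoarchean, Neoarchean, Paleoproterozoic, Mesoproterozoic, Paleozoic, Mesozoic.
Oldest start 4031 minus youngest end 66 gives 3965 Myr overall.
Individual lengths (start − end): Eoarchean 431; Mesoproterozoic 600; Neoarchean 300; Paleozoic 286.898; Paleoproterozoic 900; Mesozoic 185.902. The largest is Paleoproterozoic at 900 Myr.

Eoarchean, Neoarchean, Paleoproterozoic, Mesoproterozoic, Paleozoic, Mesozoic; total span 3965 Myr; longest is Paleoproterozoic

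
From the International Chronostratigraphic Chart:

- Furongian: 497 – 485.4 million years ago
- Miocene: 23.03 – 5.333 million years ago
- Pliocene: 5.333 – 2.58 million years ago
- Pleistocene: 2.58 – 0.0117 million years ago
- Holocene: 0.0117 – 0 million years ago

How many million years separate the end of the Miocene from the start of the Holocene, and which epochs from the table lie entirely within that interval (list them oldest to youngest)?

5.3213 million years; Pliocene, Pleistocene

The Miocene closes at 5.333 Ma and the Holocene opens at 0.0117 Ma, so the interval is 5.333 − 0.0117 = 5.3213 Myr.
An epoch fits inside if it starts at or after 5.333 Ma and ends at or before 0.0117 Ma; oldest first that gives Pliocene, Pleistocene.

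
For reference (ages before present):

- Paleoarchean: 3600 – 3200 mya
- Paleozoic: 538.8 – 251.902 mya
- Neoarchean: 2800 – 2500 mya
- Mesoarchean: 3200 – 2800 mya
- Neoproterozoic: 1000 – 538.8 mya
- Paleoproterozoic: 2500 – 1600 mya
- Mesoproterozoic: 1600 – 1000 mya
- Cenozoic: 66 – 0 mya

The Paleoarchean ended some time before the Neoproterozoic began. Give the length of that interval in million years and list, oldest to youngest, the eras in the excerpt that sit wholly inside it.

2200 million years; Mesoarchean, Neoarchean, Paleoproterozoic, Mesoproterozoic

The Paleoarchean closes at 3200 Ma and the Neoproterozoic opens at 1000 Ma, so the interval is 3200 − 1000 = 2200 Myr.
An era fits inside if it starts at or after 3200 Ma and ends at or before 1000 Ma; oldest first that gives Mesoarchean, Neoarchean, Paleoproterozoic, Mesoproterozoic.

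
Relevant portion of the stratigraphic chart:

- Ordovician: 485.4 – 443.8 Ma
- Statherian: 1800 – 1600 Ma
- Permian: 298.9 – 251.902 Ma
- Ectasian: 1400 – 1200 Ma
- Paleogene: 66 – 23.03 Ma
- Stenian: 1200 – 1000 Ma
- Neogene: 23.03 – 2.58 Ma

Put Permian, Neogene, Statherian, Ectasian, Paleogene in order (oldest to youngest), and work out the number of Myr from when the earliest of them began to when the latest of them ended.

Statherian, Ectasian, Permian, Paleogene, Neogene; total span 1797.42 Myr

Start ages (Ma): Statherian 1800, Ectasian 1400, Permian 298.9, Paleogene 66, Neogene 23.03.
Ordered oldest to youngest: Statherian, Ectasian, Permian, Paleogene, Neogene.
Span = 1800 − 2.58 = 1797.42 Myr.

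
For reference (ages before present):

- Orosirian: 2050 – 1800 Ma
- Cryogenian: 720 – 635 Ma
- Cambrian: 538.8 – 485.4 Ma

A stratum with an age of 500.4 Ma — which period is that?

500.4 Ma lies between 538.8 and 485.4 Ma, so it falls in the Cambrian.

Cambrian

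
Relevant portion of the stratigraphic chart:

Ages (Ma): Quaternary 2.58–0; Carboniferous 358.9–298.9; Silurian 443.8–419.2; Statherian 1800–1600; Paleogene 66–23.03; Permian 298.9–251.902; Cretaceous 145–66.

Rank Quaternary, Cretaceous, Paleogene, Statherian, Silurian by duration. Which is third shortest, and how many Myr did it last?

Start − end for each: Quaternary 2.58 − 0 = 2.58; Cretaceous 145 − 66 = 79; Paleogene 66 − 23.03 = 42.97; Statherian 1800 − 1600 = 200; Silurian 443.8 − 419.2 = 24.6.
Ranking these from shortest: Quaternary < Silurian < Paleogene < Cretaceous < Statherian.
Position 3 in that ranking is Paleogene, which lasted 42.97 Myr.

Paleogene, 42.97 million years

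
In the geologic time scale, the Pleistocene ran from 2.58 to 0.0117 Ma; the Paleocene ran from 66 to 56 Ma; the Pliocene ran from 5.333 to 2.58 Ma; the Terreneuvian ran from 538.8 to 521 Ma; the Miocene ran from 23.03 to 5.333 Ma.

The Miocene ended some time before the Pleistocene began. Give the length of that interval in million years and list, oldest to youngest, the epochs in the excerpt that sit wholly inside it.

End of Miocene = 5.333 Ma; start of Pleistocene = 2.58 Ma.
Gap = 5.333 − 2.58 = 2.753 Myr.
Epochs wholly inside 5.333–2.58 Ma: Pliocene (5.333–2.58).

2.753 million years; Pliocene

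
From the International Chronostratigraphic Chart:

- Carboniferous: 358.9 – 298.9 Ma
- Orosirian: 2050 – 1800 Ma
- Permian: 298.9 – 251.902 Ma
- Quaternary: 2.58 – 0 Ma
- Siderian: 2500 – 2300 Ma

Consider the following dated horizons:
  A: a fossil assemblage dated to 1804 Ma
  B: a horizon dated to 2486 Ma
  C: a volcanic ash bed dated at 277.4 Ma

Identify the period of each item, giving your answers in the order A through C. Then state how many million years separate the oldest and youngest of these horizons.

A — Orosirian; B — Siderian; C — Permian; span 2208.6 million years

Match each age against the start–end ranges in the excerpt: A = 1804 Ma → Orosirian (2050–1800); B = 2486 Ma → Siderian (2500–2300); C = 277.4 Ma → Permian (298.9–251.902).
The largest age is 2486 Ma and the smallest is 277.4 Ma; their difference is 2208.6 Myr.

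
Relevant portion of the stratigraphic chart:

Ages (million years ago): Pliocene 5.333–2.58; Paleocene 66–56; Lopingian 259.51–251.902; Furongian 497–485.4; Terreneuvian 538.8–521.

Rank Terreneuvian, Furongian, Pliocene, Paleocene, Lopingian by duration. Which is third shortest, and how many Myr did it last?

Durations: Terreneuvian 17.8; Furongian 11.6; Pliocene 2.753; Paleocene 10; Lopingian 7.608 Myr.
Sorted shortest-first: Pliocene (2.753), Lopingian (7.608), Paleocene (10), Furongian (11.6), Terreneuvian (17.8).
The third shortest is Paleocene at 10 Myr.

Paleocene, 10 million years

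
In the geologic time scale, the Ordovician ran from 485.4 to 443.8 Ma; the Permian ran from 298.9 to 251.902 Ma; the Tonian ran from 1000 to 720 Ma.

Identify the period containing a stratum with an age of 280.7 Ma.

280.7 Ma lies between 298.9 and 251.902 Ma, so it falls in the Permian.

Permian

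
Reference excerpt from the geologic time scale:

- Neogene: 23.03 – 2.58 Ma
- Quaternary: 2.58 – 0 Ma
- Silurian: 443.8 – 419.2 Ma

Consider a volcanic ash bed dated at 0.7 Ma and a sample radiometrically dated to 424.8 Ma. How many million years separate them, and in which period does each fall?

424.1 million years apart; the first in the Quaternary, the second in the Silurian

Elapsed time: 424.8 − 0.7 = 424.1 Myr.
0.7 Ma lies within 2.58–0 Ma: Quaternary.
424.8 Ma lies within 443.8–419.2 Ma: Silurian.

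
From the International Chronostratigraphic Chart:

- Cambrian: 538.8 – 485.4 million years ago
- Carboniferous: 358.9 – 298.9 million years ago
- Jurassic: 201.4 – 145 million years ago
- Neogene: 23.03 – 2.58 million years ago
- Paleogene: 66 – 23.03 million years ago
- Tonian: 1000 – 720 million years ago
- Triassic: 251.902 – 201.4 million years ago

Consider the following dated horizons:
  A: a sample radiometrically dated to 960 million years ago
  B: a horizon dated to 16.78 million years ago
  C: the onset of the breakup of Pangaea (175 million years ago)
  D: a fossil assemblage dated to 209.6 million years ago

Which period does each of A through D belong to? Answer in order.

A: 960 Ma lies in 1000–720 Ma, so Tonian.
B: 16.78 Ma lies in 23.03–2.58 Ma, so Neogene.
C: 175 Ma lies in 201.4–145 Ma, so Jurassic.
D: 209.6 Ma lies in 251.902–201.4 Ma, so Triassic.

A — Tonian; B — Neogene; C — Jurassic; D — Triassic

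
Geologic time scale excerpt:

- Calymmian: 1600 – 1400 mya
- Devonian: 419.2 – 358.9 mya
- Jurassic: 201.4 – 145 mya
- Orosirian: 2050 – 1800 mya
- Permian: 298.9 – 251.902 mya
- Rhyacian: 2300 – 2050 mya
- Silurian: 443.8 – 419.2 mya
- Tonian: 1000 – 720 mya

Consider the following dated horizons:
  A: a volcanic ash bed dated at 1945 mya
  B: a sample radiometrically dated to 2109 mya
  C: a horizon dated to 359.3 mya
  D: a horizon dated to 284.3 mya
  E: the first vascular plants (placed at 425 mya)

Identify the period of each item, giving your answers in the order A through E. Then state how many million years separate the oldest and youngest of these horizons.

A — Orosirian; B — Rhyacian; C — Devonian; D — Permian; E — Silurian; span 1824.7 million years

A: 1945 Ma lies in 2050–1800 Ma, so Orosirian.
B: 2109 Ma lies in 2300–2050 Ma, so Rhyacian.
C: 359.3 Ma lies in 419.2–358.9 Ma, so Devonian.
D: 284.3 Ma lies in 298.9–251.902 Ma, so Permian.
E: 425 Ma lies in 443.8–419.2 Ma, so Silurian.
Oldest = 2109 Ma, youngest = 284.3 Ma → span 1824.7 Myr.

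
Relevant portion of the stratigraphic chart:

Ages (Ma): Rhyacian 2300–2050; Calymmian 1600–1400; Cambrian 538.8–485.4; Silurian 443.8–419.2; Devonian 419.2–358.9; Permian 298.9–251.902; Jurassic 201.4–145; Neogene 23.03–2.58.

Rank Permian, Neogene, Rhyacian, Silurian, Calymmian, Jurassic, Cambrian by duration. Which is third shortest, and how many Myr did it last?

Permian, 46.998 million years

Start − end for each: Permian 298.9 − 251.902 = 46.998; Neogene 23.03 − 2.58 = 20.45; Rhyacian 2300 − 2050 = 250; Silurian 443.8 − 419.2 = 24.6; Calymmian 1600 − 1400 = 200; Jurassic 201.4 − 145 = 56.4; Cambrian 538.8 − 485.4 = 53.4.
Ranking these from shortest: Neogene < Silurian < Permian < Cambrian < Jurassic < Calymmian < Rhyacian.
Position 3 in that ranking is Permian, which lasted 46.998 Myr.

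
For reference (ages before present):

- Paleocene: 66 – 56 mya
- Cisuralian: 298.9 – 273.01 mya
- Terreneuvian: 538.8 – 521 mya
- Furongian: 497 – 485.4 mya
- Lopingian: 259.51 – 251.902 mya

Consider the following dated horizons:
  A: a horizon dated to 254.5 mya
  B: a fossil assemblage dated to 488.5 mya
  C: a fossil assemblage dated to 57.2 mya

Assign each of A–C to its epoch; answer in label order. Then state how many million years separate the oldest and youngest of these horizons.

Match each age against the start–end ranges in the excerpt: A = 254.5 Ma → Lopingian (259.51–251.902); B = 488.5 Ma → Furongian (497–485.4); C = 57.2 Ma → Paleocene (66–56).
The largest age is 488.5 Ma and the smallest is 57.2 Ma; their difference is 431.3 Myr.

A — Lopingian; B — Furongian; C — Paleocene; span 431.3 million years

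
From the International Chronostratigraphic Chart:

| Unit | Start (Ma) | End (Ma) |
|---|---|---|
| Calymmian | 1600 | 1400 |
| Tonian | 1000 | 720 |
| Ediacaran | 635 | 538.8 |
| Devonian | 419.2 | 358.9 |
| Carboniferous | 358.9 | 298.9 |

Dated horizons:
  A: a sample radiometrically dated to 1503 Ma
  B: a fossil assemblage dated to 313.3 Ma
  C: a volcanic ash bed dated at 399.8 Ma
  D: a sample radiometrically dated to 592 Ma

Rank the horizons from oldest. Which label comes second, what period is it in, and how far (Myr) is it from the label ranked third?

D, in the Ediacaran; 192.2 million years to C

Larger Ma means older, so oldest first: A 1503 > D 592 > C 399.8 > B 313.3.
Counting 2 along gives D (592 Ma); the excerpt puts that inside the Ediacaran, 635–538.8 Ma.
Next in line is C (399.8 Ma), and 592 − 399.8 = 192.2 Myr.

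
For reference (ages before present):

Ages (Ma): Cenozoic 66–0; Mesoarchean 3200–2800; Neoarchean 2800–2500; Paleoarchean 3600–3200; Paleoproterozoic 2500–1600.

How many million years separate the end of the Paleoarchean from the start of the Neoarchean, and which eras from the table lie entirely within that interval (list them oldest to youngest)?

400 million years; Mesoarchean

The Paleoarchean closes at 3200 Ma and the Neoarchean opens at 2800 Ma, so the interval is 3200 − 2800 = 400 Myr.
An era fits inside if it starts at or after 3200 Ma and ends at or before 2800 Ma; oldest first that gives Mesoarchean.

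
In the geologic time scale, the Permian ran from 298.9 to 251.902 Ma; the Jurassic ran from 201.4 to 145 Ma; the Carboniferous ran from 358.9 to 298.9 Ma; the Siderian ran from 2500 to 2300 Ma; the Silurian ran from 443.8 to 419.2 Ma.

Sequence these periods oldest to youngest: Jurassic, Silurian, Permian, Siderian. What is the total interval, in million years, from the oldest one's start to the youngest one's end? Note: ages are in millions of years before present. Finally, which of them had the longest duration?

From the excerpt: Jurassic 201.4–145; Silurian 443.8–419.2; Permian 298.9–251.902; Siderian 2500–2300 (Ma).
Larger Ma is earlier, so the oldest is Siderian and the youngest is Jurassic; oldest to youngest: Siderian, Silurian, Permian, Jurassic.
Oldest start 2500 minus youngest end 145 gives 2355 Myr overall.
Individual lengths (start − end): Siderian 200; Permian 46.998; Jurassic 56.4; Silurian 24.6. The largest is Siderian at 200 Myr.

Siderian → Silurian → Permian → Jurassic; total span 2355 Myr; longest is Siderian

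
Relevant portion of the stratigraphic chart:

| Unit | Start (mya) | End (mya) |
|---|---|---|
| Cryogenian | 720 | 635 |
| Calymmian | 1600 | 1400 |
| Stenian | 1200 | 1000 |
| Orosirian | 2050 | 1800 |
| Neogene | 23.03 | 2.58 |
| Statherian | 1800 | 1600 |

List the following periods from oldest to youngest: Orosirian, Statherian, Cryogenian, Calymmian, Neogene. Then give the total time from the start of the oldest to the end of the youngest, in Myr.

Start ages (Ma): Orosirian 2050, Statherian 1800, Calymmian 1600, Cryogenian 720, Neogene 23.03.
Ordered oldest to youngest: Orosirian, Statherian, Calymmian, Cryogenian, Neogene.
Span = 2050 − 2.58 = 2047.42 Myr.

Orosirian → Statherian → Calymmian → Cryogenian → Neogene; total span 2047.42 Myr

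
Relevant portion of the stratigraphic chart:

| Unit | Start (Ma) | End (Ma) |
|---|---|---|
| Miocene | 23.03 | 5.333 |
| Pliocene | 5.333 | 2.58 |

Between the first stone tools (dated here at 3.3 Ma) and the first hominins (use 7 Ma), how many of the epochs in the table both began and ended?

Checking each listed span, none has both start < 7 Ma and end > 3.3 Ma — every epoch straddles one of the two dates or lies outside them — so the count is 0.

0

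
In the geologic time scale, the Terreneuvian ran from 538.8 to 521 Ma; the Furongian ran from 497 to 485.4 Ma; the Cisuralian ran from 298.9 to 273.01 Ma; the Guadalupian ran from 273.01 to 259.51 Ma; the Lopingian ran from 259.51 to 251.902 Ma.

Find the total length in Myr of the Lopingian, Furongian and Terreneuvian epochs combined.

Each duration: Lopingian = 7.608; Furongian = 11.6; Terreneuvian = 17.8.
Sum: 7.608 + 11.6 + 17.8 = 37.008 Myr.

37.008 million years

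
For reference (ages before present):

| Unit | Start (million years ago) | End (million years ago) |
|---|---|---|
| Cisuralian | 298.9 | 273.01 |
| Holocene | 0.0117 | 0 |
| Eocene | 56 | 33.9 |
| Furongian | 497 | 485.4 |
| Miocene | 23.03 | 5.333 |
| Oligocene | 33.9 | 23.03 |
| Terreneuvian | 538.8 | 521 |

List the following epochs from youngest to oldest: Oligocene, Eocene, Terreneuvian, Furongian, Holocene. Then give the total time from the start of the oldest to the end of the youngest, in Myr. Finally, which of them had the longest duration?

Holocene → Oligocene → Eocene → Furongian → Terreneuvian; total span 538.8 Myr; longest is Eocene

Start ages (Ma): Terreneuvian 538.8, Furongian 497, Eocene 56, Oligocene 33.9, Holocene 0.0117.
Ordered youngest to oldest: Holocene, Oligocene, Eocene, Furongian, Terreneuvian.
Span = 538.8 − 0 = 538.8 Myr.
Durations: Eocene 22.1, Furongian 11.6, Oligocene 10.87, Holocene 0.0117, Terreneuvian 17.8 → longest is Eocene (22.1 Myr).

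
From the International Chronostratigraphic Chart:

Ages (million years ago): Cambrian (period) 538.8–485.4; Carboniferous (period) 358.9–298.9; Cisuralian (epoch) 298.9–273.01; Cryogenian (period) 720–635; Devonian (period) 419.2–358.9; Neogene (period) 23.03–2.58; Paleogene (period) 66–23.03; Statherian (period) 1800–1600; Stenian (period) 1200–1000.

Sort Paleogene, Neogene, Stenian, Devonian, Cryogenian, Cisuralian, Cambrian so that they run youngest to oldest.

Read off each span (Ma): Paleogene 66–23.03; Neogene 23.03–2.58; Stenian 1200–1000; Devonian 419.2–358.9; Cryogenian 720–635; Cisuralian 298.9–273.01; Cambrian 538.8–485.4.
Larger Ma is older, so oldest→youngest is Stenian, Cryogenian, Cambrian, Devonian, Cisuralian, Paleogene, Neogene; reverse it for youngest→oldest.

Neogene, Paleogene, Cisuralian, Devonian, Cambrian, Cryogenian, Stenian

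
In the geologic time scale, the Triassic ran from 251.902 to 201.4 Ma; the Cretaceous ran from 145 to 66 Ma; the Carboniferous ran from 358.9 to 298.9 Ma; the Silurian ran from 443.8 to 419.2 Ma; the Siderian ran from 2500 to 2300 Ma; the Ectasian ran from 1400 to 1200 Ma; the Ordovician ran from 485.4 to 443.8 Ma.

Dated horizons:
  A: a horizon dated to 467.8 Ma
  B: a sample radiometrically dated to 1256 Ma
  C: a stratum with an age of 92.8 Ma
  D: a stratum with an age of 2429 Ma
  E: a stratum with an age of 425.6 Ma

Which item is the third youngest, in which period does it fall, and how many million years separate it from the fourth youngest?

Smaller Ma means younger, so youngest first: C 92.8 < E 425.6 < A 467.8 < B 1256 < D 2429.
Counting 3 along gives A (467.8 Ma); the excerpt puts that inside the Ordovician, 485.4–443.8 Ma.
Next in line is B (1256 Ma), and 1256 − 467.8 = 788.2 Myr.

A, in the Ordovician; 788.2 million years to B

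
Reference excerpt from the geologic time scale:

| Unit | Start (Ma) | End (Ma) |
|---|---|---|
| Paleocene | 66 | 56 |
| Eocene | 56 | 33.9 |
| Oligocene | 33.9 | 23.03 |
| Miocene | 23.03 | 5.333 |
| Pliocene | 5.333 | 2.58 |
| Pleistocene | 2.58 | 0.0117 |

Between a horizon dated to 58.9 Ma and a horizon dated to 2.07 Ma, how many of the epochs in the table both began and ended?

4

58.9 Ma sits inside the Paleocene (66–56) and 2.07 Ma inside the Pleistocene (2.58–0.0117); neither of those is wholly between the two dates.
The listed epochs lying completely between them are Eocene, Oligocene, Miocene, Pliocene — 4 in all.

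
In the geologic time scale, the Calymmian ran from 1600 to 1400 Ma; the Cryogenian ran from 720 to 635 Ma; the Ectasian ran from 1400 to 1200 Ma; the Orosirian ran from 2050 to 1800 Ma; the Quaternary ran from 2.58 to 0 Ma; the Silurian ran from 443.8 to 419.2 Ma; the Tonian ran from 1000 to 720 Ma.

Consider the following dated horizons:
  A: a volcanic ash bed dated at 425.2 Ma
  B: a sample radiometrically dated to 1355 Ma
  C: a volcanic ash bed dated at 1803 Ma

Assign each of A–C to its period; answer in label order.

A: 425.2 Ma lies in 443.8–419.2 Ma, so Silurian.
B: 1355 Ma lies in 1400–1200 Ma, so Ectasian.
C: 1803 Ma lies in 2050–1800 Ma, so Orosirian.

A — Silurian; B — Ectasian; C — Orosirian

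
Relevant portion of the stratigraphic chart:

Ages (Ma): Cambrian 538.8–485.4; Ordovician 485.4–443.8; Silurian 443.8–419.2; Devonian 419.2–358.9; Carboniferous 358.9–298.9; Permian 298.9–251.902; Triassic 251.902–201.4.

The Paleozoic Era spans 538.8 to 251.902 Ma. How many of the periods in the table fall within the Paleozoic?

6

Periods inside 538.8–251.902 Ma: Cambrian, Ordovician, Silurian, Devonian, Carboniferous, Permian — 6 in total.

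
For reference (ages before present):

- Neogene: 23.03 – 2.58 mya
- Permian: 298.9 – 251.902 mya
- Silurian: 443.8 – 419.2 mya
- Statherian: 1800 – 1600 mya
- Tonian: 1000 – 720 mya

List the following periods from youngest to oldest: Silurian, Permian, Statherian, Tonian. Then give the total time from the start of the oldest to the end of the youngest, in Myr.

Start ages (Ma): Statherian 1800, Tonian 1000, Silurian 443.8, Permian 298.9.
Ordered youngest to oldest: Permian, Silurian, Tonian, Statherian.
Span = 1800 − 251.902 = 1548.098 Myr.

Permian, Silurian, Tonian, Statherian; total span 1548.098 Myr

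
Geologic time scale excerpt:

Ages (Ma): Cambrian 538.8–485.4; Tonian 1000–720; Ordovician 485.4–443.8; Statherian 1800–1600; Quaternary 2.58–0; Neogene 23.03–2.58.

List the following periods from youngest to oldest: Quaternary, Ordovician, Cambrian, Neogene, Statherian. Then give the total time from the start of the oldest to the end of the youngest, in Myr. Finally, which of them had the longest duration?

From the excerpt: Quaternary 2.58–0; Ordovician 485.4–443.8; Cambrian 538.8–485.4; Neogene 23.03–2.58; Statherian 1800–1600 (Ma).
Larger Ma is earlier, so the oldest is Statherian and the youngest is Quaternary; youngest to oldest: Quaternary, Neogene, Ordovician, Cambrian, Statherian.
Oldest start 1800 minus youngest end 0 gives 1800 Myr overall.
Individual lengths (start − end): Neogene 20.45; Statherian 200; Quaternary 2.58; Cambrian 53.4; Ordovician 41.6. The largest is Statherian at 200 Myr.

Quaternary → Neogene → Ordovician → Cambrian → Statherian; total span 1800 Myr; longest is Statherian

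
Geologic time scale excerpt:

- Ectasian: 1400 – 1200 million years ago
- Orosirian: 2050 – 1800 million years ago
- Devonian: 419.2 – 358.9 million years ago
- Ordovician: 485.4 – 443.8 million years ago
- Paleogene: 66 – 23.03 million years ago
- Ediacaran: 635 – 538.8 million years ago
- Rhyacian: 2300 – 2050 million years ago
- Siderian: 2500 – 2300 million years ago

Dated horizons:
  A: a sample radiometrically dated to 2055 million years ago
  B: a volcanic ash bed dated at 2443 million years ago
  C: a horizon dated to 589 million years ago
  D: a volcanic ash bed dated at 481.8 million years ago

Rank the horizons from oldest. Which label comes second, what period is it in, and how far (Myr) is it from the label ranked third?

Larger Ma means older, so oldest first: B 2443 > A 2055 > C 589 > D 481.8.
Counting 2 along gives A (2055 Ma); the excerpt puts that inside the Rhyacian, 2300–2050 Ma.
Next in line is C (589 Ma), and 2055 − 589 = 1466 Myr.

A, in the Rhyacian; 1466 million years to C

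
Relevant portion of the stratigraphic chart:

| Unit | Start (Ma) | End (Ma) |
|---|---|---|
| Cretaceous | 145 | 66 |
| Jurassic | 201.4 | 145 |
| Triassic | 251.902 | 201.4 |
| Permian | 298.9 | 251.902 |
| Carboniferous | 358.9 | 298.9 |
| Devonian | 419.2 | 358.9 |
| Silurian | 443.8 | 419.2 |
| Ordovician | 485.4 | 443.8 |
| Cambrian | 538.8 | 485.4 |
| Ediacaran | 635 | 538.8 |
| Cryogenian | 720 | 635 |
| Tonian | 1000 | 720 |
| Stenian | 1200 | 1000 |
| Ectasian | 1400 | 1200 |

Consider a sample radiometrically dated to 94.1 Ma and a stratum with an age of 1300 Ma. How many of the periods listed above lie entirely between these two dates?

12

1300 Ma sits inside the Ectasian (1400–1200) and 94.1 Ma inside the Cretaceous (145–66); neither of those is wholly between the two dates.
The listed periods lying completely between them are Stenian, Tonian, Cryogenian, Ediacaran, Cambrian, Ordovician, Silurian, Devonian, Carboniferous, Permian, Triassic, Jurassic — 12 in all.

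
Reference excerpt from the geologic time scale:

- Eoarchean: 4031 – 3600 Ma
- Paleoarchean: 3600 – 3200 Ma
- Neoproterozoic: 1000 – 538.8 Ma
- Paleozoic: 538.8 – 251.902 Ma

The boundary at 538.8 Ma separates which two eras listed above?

Neoproterozoic and Paleozoic

The Neoproterozoic ends at 538.8 Ma and the Paleozoic begins at 538.8 Ma, so they share that boundary.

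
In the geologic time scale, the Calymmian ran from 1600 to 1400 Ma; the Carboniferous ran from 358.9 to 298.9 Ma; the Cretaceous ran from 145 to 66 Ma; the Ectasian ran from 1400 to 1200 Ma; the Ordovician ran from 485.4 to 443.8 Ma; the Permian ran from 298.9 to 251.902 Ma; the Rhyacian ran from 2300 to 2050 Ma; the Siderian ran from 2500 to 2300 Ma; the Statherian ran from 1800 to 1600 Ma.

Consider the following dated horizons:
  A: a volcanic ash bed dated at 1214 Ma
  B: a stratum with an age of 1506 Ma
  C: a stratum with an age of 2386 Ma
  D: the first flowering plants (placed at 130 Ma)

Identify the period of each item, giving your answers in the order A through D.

A — Ectasian; B — Calymmian; C — Siderian; D — Cretaceous

A: 1214 Ma lies in 1400–1200 Ma, so Ectasian.
B: 1506 Ma lies in 1600–1400 Ma, so Calymmian.
C: 2386 Ma lies in 2500–2300 Ma, so Siderian.
D: 130 Ma lies in 145–66 Ma, so Cretaceous.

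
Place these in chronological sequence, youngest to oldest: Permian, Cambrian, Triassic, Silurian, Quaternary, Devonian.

Group by era (each group listed oldest first) — Paleozoic: Cambrian, Silurian, Devonian, Permian; Mesozoic: Triassic; Cenozoic: Quaternary. The eras run Paleozoic → Mesozoic → Cenozoic. Concatenating the groups in that era order and then reversing gives youngest to oldest.

Quaternary → Triassic → Permian → Devonian → Silurian → Cambrian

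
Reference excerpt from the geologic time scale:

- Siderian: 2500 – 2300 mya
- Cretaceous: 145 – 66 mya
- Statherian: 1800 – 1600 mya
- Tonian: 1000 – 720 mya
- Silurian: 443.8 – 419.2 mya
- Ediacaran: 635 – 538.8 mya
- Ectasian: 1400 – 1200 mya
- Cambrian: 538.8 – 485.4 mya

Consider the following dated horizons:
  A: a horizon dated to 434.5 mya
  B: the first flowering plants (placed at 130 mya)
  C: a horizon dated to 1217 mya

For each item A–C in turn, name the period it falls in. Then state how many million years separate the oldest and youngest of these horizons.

A — Silurian; B — Cretaceous; C — Ectasian; span 1087 million years

Match each age against the start–end ranges in the excerpt: A = 434.5 Ma → Silurian (443.8–419.2); B = 130 Ma → Cretaceous (145–66); C = 1217 Ma → Ectasian (1400–1200).
The largest age is 1217 Ma and the smallest is 130 Ma; their difference is 1087 Myr.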